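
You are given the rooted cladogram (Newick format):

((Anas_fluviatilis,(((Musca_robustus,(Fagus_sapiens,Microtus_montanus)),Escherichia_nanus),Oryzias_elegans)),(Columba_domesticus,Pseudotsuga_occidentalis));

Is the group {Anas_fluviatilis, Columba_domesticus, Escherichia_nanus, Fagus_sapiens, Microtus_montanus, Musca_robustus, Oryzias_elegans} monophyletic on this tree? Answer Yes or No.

No

The MRCA of the listed taxa is the root, so the smallest clade containing them is the whole tree.
That clade also contains Pseudotsuga_occidentalis, which is not in the proposed group, so the group is not monophyletic.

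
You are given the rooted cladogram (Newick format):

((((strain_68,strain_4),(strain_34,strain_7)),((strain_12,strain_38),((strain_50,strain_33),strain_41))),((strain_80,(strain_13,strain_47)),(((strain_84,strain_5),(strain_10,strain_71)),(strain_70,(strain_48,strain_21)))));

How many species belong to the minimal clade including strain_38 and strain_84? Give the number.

19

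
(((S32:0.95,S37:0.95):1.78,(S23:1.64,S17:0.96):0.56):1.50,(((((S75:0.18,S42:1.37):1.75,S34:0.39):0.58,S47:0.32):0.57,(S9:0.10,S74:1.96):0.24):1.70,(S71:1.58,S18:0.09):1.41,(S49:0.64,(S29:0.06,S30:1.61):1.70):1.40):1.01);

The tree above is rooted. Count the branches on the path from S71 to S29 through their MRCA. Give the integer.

The MRCA of S71 and S29 is the node subtending (((((S75,S42),S34),S47),(S9,S74)),(S71,S18),(S49,(S29,S30))).
From S71 up to that node: 2 branches. From S29 up to the same node: 3 branches. Total: 2 + 3 = 5.

5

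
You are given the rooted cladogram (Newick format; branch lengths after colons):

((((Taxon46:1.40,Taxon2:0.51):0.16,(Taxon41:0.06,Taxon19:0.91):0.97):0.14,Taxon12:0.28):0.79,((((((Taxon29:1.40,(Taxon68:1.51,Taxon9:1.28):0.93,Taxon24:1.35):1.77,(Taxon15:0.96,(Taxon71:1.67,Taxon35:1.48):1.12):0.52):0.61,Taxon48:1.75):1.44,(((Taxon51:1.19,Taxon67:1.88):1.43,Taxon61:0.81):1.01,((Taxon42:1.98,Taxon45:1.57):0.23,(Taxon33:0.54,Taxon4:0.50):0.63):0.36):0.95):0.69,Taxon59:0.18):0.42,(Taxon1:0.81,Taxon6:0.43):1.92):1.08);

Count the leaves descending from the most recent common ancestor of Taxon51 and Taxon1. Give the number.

18

The MRCA of Taxon51 and Taxon1 is the node subtending ((((((Taxon29,(Taxon68,Taxon9),Taxon24),(Taxon15,(Taxon71,Taxon35))),Taxon48),(((Taxon51,Taxon67),Taxon61),((Taxon42,Taxon45),(Taxon33,Taxon4)))),Taxon59),(Taxon1,Taxon6)).
That clade contains 18 terminal taxa: Taxon1, Taxon15, Taxon24, Taxon29, Taxon33, Taxon35, Taxon4, Taxon42, Taxon45, Taxon48, Taxon51, Taxon59, Taxon6, Taxon61, Taxon67, Taxon68, Taxon71, Taxon9.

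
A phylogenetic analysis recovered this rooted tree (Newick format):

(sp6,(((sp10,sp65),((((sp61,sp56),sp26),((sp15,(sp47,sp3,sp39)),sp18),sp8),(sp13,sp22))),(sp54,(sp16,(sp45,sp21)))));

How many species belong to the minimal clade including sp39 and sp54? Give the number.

17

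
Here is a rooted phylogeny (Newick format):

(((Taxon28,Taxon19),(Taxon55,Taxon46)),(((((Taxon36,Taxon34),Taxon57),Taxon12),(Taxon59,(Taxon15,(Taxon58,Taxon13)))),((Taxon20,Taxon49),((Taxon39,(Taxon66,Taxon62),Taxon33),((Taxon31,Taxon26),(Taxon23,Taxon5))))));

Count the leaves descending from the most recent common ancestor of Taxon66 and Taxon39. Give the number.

4

The MRCA of Taxon66 and Taxon39 is the node subtending (Taxon39,(Taxon66,Taxon62),Taxon33).
That clade contains 4 terminal taxa: Taxon33, Taxon39, Taxon62, Taxon66.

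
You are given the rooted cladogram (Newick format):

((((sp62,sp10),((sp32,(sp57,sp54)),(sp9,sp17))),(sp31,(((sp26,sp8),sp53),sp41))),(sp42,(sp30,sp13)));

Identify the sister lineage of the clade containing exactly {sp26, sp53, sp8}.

The clade containing exactly {sp26, sp53, sp8} attaches to the tree at the node subtending (((sp26,sp8),sp53),sp41).
The other lineage descending from that same node — the sister group — is the single tip sp41.

sp41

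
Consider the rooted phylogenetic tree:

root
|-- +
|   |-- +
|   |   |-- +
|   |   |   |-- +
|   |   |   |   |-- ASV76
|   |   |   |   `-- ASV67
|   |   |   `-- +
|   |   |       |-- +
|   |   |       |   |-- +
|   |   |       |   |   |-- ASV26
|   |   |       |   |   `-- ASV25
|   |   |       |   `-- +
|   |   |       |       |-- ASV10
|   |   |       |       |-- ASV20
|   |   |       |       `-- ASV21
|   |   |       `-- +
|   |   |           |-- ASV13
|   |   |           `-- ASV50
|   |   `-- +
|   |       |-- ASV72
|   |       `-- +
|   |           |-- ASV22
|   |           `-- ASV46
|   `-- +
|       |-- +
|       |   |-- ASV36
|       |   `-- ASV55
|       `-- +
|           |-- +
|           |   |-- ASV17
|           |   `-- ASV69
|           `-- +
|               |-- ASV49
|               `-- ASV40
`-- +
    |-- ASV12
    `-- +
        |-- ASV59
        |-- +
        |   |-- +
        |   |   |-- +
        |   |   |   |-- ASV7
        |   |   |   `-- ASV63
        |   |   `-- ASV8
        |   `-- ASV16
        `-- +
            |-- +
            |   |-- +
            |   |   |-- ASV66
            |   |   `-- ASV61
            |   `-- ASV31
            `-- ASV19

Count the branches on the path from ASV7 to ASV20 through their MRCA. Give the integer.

13

The MRCA of ASV7 and ASV20 is the root of the tree.
From ASV7 up to that node: 6 branches. From ASV20 up to the same node: 7 branches. Total: 6 + 7 = 13.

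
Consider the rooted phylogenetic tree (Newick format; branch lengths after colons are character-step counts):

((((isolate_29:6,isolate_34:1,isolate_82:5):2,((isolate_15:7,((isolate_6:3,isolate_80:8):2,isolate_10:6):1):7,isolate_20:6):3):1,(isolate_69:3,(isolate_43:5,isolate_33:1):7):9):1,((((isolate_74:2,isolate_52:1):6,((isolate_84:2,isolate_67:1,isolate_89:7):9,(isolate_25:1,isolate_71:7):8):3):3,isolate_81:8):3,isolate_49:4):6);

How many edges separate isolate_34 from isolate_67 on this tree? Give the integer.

The MRCA of isolate_34 and isolate_67 is the root of the tree.
From isolate_34 up to that node: 4 branches. From isolate_67 up to the same node: 6 branches. Total: 4 + 6 = 10.

10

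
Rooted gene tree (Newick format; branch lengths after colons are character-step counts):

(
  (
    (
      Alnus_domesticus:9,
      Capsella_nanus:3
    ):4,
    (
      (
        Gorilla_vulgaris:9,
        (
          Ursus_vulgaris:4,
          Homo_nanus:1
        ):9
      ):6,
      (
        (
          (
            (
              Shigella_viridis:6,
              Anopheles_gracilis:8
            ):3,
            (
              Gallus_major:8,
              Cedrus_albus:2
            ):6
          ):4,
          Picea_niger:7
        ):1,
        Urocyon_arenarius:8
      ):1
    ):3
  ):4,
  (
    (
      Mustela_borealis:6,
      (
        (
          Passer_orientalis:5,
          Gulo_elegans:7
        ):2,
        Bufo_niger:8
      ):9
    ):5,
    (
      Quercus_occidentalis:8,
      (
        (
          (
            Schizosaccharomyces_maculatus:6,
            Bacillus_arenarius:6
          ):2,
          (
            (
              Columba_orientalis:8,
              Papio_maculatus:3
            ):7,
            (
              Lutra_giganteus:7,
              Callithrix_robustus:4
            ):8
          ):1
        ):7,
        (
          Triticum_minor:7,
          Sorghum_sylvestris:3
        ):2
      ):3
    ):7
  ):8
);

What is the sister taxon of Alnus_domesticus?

Capsella_nanus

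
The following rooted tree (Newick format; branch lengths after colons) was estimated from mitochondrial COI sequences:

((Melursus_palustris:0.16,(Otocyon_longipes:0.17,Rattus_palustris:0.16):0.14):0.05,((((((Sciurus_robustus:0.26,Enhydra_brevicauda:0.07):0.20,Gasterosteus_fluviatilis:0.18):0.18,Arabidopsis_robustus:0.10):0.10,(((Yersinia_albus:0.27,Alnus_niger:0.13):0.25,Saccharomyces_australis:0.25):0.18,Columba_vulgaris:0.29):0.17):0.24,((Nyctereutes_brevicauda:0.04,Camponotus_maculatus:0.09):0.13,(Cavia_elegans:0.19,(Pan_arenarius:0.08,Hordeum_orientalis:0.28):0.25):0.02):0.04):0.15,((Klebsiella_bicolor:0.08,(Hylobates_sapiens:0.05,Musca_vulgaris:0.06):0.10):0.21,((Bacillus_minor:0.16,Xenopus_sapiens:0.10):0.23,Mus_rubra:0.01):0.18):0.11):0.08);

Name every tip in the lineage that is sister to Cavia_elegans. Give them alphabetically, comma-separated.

Hordeum_orientalis, Pan_arenarius

Cavia_elegans attaches to the tree at the node subtending (Cavia_elegans,(Pan_arenarius,Hordeum_orientalis)).
The other lineage descending from that same node — the sister group — is (Pan_arenarius,Hordeum_orientalis); its 2 tips in alphabetical order are the answer.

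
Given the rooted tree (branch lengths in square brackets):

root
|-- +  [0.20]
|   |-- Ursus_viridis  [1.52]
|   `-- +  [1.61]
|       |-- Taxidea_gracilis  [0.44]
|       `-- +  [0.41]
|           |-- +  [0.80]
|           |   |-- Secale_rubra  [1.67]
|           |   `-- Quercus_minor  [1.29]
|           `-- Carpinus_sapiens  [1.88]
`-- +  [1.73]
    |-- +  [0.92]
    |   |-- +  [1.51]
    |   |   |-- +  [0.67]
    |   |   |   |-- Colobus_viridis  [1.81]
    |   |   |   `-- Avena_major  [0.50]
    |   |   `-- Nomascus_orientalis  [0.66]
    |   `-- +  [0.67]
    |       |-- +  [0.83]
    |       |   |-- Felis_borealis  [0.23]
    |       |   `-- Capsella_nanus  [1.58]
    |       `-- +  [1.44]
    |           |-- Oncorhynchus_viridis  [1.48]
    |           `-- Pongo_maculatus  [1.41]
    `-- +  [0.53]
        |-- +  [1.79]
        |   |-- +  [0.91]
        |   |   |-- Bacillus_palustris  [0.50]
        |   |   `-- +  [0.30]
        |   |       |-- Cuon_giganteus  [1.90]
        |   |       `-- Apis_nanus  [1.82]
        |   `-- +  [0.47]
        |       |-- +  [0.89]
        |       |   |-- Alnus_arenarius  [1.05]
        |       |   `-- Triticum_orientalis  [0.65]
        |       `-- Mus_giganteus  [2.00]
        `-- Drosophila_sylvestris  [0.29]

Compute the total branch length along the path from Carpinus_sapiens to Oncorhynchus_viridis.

10.34

The path runs Carpinus_sapiens → … → MRCA → … → Oncorhynchus_viridis; the MRCA is the root of the tree.
Branch lengths along that path: 1.88 + 0.41 + 1.61 + 0.20 + 1.73 + 0.92 + 0.67 + 1.44 + 1.48 = 10.34.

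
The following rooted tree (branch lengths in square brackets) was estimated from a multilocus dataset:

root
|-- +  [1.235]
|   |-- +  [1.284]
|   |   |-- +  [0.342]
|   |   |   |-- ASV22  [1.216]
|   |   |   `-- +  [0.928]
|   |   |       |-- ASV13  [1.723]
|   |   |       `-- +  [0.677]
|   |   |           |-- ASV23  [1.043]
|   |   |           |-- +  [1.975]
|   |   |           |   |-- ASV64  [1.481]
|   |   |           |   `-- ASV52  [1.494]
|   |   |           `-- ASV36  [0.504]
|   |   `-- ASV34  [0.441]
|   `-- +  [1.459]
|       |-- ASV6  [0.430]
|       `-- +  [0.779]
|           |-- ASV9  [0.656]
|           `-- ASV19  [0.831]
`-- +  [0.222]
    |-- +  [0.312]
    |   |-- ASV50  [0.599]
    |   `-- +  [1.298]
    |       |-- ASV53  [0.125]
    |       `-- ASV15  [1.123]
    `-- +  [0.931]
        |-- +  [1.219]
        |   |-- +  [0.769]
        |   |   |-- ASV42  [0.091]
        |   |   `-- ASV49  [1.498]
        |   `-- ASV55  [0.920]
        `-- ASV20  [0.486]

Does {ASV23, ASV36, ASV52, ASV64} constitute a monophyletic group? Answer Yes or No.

Yes

The most recent common ancestor of these taxa subtends (ASV23,(ASV64,ASV52),ASV36).
That clade has exactly 4 tips — every listed taxon and nothing else — so the group is monophyletic.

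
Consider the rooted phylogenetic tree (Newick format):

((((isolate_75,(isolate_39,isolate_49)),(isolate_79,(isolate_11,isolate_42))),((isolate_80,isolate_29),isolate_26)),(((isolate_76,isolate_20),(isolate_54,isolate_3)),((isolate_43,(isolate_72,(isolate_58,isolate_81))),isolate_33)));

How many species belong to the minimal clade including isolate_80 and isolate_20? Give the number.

The MRCA of isolate_80 and isolate_20 is the root, so the clade is the entire tree.
That clade contains 18 terminal taxa: isolate_11, isolate_20, isolate_26, isolate_29, isolate_3, isolate_33, isolate_39, isolate_42, isolate_43, isolate_49, isolate_54, isolate_58, isolate_72, isolate_75, isolate_76, isolate_79, isolate_80, isolate_81.

18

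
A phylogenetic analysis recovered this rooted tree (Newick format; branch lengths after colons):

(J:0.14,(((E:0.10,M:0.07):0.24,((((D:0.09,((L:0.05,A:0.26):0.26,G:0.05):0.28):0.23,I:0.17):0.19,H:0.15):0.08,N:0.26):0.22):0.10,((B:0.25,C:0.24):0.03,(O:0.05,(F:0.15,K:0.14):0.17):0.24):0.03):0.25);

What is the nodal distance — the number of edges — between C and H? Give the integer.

The MRCA of C and H is the node subtending (((E,M),((((D,((L,A),G)),I),H),N)),((B,C),(O,(F,K)))).
From C up to that node: 3 branches. From H up to the same node: 4 branches. Total: 3 + 4 = 7.

7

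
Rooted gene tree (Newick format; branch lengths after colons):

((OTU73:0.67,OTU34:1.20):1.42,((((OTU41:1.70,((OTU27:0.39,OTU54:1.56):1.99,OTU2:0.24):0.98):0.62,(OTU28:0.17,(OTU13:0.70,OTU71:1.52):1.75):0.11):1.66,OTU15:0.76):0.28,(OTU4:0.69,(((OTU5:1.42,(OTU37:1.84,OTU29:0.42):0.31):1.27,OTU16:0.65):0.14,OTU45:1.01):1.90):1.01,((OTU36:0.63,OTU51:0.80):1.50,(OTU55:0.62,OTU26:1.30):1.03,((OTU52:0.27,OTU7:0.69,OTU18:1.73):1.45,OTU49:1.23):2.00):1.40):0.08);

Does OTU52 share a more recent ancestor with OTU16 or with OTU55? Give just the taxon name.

OTU55

The MRCA of OTU52 and OTU55 subtends ((OTU36,OTU51),(OTU55,OTU26),((OTU52,OTU7,OTU18),OTU49)) (8 taxa).
The MRCA of OTU52 and OTU16 subtends ((((OTU41,((OTU27,OTU54),OTU2)),(OTU28,(OTU13,OTU71))),OTU15),(OTU4,(((OTU5,(OTU37,OTU29)),OTU16),OTU45)),((OTU36,OTU51),(OTU55,OTU26),((OTU52,OTU7,OTU18),OTU49))) (22 taxa).
The first is nested inside the second, so OTU52 shares a more recent common ancestor with OTU55.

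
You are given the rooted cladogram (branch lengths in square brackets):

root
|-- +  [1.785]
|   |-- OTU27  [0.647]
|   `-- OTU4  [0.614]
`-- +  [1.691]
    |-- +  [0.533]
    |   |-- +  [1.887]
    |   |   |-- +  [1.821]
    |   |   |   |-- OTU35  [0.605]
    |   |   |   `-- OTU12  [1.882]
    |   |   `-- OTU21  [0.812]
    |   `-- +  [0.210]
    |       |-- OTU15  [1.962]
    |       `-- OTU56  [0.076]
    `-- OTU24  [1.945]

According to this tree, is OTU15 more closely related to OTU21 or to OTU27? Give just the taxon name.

OTU21

The MRCA of OTU15 and OTU21 subtends (((OTU35,OTU12),OTU21),(OTU15,OTU56)) (5 taxa).
The MRCA of OTU15 and OTU27 is the root, subtending the entire tree (8 taxa).
The first is nested inside the second, so OTU15 shares a more recent common ancestor with OTU21.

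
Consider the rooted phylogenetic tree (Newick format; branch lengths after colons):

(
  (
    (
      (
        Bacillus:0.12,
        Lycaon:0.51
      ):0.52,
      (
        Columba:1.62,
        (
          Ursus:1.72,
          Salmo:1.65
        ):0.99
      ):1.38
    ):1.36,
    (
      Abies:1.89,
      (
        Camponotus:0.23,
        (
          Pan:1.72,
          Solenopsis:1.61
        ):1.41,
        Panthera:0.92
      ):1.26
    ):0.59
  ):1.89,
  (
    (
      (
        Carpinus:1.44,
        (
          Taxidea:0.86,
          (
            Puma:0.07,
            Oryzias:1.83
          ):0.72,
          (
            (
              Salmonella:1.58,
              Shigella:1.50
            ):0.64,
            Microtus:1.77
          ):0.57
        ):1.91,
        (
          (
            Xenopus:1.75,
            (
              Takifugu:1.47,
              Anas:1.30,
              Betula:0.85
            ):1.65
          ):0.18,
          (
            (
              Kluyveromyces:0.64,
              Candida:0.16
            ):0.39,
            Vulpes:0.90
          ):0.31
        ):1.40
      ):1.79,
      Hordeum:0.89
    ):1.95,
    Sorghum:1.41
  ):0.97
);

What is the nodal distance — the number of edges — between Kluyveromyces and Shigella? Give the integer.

8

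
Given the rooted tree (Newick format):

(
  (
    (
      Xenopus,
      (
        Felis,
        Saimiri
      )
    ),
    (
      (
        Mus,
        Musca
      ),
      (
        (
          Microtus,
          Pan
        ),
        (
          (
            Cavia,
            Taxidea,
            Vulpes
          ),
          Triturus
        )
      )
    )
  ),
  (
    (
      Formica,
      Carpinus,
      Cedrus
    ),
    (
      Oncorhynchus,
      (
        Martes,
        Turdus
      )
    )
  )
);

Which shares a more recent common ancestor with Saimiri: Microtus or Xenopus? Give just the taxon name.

The MRCA of Saimiri and Xenopus subtends (Xenopus,(Felis,Saimiri)) (3 taxa).
The MRCA of Saimiri and Microtus subtends ((Xenopus,(Felis,Saimiri)),((Mus,Musca),((Microtus,Pan),((Cavia,Taxidea,Vulpes),Triturus)))) (11 taxa).
The first is nested inside the second, so Saimiri shares a more recent common ancestor with Xenopus.

Xenopus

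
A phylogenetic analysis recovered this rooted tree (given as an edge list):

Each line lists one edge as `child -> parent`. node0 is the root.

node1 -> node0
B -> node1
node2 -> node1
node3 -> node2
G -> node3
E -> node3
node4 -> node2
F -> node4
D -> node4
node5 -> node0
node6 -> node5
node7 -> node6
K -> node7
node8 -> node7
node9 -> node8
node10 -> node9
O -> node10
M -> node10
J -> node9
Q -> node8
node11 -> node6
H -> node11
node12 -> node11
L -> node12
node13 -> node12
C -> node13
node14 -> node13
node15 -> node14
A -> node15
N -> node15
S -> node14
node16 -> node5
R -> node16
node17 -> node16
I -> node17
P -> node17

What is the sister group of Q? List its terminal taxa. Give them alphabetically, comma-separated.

J, M, O

Q attaches to the tree at the node subtending (((O,M),J),Q).
The other lineage descending from that same node — the sister group — is ((O,M),J); its 3 tips in alphabetical order are the answer.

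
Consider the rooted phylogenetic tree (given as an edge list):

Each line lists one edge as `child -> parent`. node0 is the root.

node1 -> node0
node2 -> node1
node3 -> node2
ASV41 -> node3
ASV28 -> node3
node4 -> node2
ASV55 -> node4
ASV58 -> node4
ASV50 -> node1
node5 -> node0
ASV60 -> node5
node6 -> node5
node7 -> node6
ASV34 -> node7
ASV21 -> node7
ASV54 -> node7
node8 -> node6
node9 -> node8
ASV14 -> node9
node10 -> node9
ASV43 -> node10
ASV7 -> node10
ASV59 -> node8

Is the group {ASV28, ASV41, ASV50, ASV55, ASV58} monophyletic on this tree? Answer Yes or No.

The most recent common ancestor of these taxa subtends (((ASV41,ASV28),(ASV55,ASV58)),ASV50).
That clade has exactly 5 tips — every listed taxon and nothing else — so the group is monophyletic.

Yes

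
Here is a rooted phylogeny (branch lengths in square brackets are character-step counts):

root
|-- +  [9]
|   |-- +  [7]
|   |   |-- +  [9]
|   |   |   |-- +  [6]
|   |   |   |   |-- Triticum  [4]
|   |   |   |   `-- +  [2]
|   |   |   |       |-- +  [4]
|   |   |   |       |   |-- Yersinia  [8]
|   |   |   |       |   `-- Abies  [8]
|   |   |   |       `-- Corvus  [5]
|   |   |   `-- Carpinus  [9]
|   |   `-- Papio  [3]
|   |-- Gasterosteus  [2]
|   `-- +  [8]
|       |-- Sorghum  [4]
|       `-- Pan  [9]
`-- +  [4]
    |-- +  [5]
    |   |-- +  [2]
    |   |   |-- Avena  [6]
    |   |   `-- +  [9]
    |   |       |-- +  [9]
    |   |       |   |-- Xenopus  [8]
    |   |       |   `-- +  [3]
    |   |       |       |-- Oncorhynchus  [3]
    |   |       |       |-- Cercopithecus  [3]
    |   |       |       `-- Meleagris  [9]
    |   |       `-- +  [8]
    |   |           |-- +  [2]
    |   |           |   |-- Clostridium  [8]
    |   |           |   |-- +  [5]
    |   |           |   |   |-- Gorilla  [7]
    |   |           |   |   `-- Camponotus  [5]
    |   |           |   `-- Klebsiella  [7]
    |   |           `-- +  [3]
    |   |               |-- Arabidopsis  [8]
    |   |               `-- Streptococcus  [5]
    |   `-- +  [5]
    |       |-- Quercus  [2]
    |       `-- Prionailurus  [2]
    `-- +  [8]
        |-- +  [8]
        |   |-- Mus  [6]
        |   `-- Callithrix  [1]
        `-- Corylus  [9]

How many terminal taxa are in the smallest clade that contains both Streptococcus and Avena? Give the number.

11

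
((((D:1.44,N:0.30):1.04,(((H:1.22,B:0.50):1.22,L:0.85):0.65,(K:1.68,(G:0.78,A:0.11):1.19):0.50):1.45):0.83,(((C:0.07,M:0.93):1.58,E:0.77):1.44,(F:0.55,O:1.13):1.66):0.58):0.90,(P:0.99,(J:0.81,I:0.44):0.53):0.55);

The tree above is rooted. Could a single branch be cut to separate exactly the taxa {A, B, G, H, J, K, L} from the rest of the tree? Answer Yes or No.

The MRCA of the listed taxa is the root, so the smallest clade containing them is the whole tree.
That clade also contains C, D, E, F, I, M, N, O, P, which are not in the proposed group, so the group is not monophyletic.

No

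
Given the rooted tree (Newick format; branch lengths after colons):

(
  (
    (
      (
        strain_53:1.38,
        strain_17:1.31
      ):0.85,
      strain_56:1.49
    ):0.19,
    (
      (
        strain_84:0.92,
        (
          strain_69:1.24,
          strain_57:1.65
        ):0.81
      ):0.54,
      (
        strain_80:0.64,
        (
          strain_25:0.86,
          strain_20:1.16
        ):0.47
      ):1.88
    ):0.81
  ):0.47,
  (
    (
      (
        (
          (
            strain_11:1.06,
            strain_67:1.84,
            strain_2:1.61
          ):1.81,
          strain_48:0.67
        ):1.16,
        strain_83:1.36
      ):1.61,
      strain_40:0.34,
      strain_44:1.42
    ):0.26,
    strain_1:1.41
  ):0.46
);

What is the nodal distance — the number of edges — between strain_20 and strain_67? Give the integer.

The MRCA of strain_20 and strain_67 is the root of the tree.
From strain_20 up to that node: 5 branches. From strain_67 up to the same node: 6 branches. Total: 5 + 6 = 11.

11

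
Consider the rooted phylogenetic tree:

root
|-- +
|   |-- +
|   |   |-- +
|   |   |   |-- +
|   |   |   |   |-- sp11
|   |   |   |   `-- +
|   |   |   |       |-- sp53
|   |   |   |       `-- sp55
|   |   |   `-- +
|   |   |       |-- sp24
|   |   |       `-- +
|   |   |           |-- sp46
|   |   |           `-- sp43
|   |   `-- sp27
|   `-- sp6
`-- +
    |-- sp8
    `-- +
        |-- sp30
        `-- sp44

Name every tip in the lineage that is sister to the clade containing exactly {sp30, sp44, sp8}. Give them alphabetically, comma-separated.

sp11, sp24, sp27, sp43, sp46, sp53, sp55, sp6

The clade containing exactly {sp30, sp44, sp8} attaches directly to the root of the tree.
The other lineage descending from that same node — the sister group — is ((((sp11,(sp53,sp55)),(sp24,(sp46,sp43))),sp27),sp6); its 8 tips in alphabetical order are the answer.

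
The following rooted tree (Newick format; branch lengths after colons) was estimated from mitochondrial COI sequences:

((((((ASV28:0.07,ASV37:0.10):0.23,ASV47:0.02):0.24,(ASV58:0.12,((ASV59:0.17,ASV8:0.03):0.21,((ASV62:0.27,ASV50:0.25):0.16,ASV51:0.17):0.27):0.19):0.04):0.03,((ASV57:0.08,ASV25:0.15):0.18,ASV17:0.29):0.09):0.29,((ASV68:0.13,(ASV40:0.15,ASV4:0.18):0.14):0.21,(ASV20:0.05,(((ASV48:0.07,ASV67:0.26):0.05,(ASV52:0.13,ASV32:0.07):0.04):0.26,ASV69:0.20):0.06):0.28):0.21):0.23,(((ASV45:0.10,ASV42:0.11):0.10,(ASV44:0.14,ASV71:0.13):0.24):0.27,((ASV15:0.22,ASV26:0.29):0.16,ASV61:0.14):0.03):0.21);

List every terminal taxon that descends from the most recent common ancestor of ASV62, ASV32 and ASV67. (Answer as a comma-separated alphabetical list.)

ASV17, ASV20, ASV25, ASV28, ASV32, ASV37, ASV4, ASV40, ASV47, ASV48, ASV50, ASV51, ASV52, ASV57, ASV58, ASV59, ASV62, ASV67, ASV68, ASV69, ASV8

Tracing ASV62: it sits inside (ASV62,ASV50).
Tracing ASV32: it sits inside (ASV52,ASV32).
Tracing ASV67: it sits inside (ASV48,ASV67).
The smallest clade enclosing all 3 is (((((ASV28,ASV37),ASV47),(ASV58,((ASV59,ASV8),((ASV62,ASV50),ASV51)))),((ASV57,ASV25),ASV17)),((ASV68,(ASV40,ASV4)),(ASV20,(((ASV48,ASV67),(ASV52,ASV32)),ASV69)))); the answer is its 21 terminal taxa in alphabetical order.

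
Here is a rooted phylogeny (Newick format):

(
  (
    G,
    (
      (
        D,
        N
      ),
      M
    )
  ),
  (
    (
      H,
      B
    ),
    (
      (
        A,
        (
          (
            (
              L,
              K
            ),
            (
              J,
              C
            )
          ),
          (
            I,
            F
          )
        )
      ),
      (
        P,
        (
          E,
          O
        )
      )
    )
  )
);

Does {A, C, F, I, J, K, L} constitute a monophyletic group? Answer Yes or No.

The most recent common ancestor of these taxa subtends (A,(((L,K),(J,C)),(I,F))).
That clade has exactly 7 tips — every listed taxon and nothing else — so the group is monophyletic.

Yes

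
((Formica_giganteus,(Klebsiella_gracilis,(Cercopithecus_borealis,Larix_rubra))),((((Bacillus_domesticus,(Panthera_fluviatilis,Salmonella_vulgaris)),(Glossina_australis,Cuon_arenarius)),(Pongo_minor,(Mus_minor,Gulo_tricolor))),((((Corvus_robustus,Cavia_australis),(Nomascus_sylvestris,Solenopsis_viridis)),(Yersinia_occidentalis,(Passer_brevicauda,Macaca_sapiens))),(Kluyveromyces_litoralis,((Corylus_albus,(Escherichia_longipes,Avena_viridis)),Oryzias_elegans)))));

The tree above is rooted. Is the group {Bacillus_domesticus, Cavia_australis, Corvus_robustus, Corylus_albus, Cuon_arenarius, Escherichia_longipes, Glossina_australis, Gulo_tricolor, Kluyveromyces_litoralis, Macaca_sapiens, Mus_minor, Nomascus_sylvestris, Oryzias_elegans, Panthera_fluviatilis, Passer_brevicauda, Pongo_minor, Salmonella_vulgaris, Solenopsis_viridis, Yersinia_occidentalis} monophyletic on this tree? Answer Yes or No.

The MRCA of the listed taxa subtends ((((Bacillus_domesticus,(Panthera_fluviatilis,Salmonella_vulgaris)),(Glossina_australis,Cuon_arenarius)),(Pongo_minor,(Mus_minor,Gulo_tricolor))),((((Corvus_robustus,Cavia_australis),(Nomascus_sylvestris,Solenopsis_viridis)),(Yersinia_occidentalis,(Passer_brevicauda,Macaca_sapiens))),(Kluyveromyces_litoralis,((Corylus_albus,(Escherichia_longipes,Avena_viridis)),Oryzias_elegans)))).
That clade also contains Avena_viridis, which is not in the proposed group, so the group is not monophyletic.

No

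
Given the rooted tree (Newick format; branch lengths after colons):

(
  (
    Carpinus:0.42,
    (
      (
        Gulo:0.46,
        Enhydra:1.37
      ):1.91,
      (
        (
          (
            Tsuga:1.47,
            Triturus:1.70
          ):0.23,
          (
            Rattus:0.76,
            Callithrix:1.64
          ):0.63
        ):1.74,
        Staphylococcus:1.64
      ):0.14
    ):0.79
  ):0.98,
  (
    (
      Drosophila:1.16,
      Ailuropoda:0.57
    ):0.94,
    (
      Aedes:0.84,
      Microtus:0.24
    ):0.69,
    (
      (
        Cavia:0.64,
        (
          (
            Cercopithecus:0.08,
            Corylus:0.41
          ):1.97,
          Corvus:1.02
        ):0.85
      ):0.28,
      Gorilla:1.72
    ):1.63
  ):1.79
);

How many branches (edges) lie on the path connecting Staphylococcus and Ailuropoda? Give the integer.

The MRCA of Staphylococcus and Ailuropoda is the root of the tree.
From Staphylococcus up to that node: 4 branches. From Ailuropoda up to the same node: 3 branches. Total: 4 + 3 = 7.

7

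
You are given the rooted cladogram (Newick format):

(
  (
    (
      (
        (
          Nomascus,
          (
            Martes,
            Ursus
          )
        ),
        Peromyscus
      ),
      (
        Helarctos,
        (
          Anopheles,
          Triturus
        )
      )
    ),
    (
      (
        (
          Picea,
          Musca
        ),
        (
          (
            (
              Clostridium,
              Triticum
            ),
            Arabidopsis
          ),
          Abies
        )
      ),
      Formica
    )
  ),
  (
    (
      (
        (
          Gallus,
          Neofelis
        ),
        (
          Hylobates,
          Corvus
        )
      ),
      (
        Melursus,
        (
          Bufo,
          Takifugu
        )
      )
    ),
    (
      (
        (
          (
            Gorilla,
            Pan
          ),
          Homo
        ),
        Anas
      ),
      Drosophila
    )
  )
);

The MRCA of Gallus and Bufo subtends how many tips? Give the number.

7

The MRCA of Gallus and Bufo is the node subtending (((Gallus,Neofelis),(Hylobates,Corvus)),(Melursus,(Bufo,Takifugu))).
That clade contains 7 terminal taxa: Bufo, Corvus, Gallus, Hylobates, Melursus, Neofelis, Takifugu.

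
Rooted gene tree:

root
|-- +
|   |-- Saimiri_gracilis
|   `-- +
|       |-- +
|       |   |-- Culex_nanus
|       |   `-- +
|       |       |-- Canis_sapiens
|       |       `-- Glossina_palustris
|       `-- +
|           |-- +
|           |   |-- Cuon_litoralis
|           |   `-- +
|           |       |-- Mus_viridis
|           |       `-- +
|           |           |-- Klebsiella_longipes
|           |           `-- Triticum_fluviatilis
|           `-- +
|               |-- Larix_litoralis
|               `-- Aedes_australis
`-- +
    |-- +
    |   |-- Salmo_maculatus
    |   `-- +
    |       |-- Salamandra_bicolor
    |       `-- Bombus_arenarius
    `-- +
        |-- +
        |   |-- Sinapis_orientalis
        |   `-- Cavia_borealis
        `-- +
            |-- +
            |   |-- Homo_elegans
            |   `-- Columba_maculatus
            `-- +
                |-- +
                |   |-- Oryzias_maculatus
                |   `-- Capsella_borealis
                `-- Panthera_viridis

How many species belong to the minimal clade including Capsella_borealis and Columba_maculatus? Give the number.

5

The MRCA of Capsella_borealis and Columba_maculatus is the node subtending ((Homo_elegans,Columba_maculatus),((Oryzias_maculatus,Capsella_borealis),Panthera_viridis)).
That clade contains 5 terminal taxa: Capsella_borealis, Columba_maculatus, Homo_elegans, Oryzias_maculatus, Panthera_viridis.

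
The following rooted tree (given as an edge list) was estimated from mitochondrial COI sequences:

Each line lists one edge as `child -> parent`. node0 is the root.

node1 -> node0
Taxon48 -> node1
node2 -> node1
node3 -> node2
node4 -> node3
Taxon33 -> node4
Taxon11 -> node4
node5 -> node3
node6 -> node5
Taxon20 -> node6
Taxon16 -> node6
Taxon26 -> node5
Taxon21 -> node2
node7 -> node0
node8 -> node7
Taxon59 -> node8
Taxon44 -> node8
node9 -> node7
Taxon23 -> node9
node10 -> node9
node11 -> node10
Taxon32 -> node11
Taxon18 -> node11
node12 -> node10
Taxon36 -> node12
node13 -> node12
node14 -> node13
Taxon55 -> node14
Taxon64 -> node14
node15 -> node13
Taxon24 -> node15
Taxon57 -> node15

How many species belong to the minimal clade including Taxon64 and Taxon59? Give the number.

The MRCA of Taxon64 and Taxon59 is the node subtending ((Taxon59,Taxon44),(Taxon23,((Taxon32,Taxon18),(Taxon36,((Taxon55,Taxon64),(Taxon24,Taxon57)))))).
That clade contains 10 terminal taxa: Taxon18, Taxon23, Taxon24, Taxon32, Taxon36, Taxon44, Taxon55, Taxon57, Taxon59, Taxon64.

10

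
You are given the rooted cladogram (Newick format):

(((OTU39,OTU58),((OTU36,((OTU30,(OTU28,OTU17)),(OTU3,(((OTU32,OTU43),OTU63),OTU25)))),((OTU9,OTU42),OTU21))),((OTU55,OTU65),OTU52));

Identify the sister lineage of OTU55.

OTU65

OTU55 attaches to the tree at the node subtending (OTU55,OTU65).
The other lineage descending from that same node — the sister group — is the single tip OTU65.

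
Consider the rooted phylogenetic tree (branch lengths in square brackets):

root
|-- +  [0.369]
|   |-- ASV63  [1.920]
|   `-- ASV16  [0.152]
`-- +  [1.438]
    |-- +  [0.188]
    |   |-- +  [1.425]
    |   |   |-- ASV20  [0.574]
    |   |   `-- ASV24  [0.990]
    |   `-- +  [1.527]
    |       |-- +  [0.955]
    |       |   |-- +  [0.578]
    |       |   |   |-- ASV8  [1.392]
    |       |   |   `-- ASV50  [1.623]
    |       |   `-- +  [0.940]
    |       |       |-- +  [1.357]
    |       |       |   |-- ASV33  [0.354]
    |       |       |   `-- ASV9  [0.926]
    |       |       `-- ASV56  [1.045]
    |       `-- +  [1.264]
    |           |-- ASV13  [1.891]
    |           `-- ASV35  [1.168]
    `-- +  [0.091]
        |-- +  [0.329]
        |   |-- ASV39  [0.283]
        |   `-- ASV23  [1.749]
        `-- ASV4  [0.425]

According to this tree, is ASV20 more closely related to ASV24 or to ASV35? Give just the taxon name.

ASV24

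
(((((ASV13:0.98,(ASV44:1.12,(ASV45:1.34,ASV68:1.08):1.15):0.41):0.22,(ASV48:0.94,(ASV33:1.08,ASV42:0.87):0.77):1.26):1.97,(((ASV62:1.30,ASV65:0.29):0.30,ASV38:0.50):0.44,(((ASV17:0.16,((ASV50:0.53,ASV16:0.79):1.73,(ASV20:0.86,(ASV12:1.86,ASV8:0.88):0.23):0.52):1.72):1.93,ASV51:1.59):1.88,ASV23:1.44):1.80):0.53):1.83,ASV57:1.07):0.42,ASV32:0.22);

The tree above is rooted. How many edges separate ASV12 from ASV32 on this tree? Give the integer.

11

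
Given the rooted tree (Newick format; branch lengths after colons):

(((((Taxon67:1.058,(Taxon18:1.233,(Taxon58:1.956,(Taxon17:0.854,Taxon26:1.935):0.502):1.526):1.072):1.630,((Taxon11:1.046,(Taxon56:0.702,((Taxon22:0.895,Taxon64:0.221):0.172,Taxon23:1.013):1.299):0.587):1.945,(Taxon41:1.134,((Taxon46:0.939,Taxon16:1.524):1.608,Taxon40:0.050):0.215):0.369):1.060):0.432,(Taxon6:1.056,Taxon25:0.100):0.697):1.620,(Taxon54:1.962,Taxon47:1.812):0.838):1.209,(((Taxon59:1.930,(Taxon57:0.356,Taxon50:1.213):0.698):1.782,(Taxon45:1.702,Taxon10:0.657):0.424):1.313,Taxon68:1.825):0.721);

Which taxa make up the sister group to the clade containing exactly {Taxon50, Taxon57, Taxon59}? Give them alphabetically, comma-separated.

The clade containing exactly {Taxon50, Taxon57, Taxon59} attaches to the tree at the node subtending ((Taxon59,(Taxon57,Taxon50)),(Taxon45,Taxon10)).
The other lineage descending from that same node — the sister group — is (Taxon45,Taxon10); its 2 tips in alphabetical order are the answer.

Taxon10, Taxon45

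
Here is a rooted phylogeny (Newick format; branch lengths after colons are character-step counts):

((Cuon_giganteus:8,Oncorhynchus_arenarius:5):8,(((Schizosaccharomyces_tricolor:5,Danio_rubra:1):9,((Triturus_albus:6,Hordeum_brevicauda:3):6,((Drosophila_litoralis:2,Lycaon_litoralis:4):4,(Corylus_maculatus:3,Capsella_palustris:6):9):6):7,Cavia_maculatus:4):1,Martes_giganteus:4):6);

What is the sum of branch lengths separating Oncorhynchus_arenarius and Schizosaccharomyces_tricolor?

The path runs Oncorhynchus_arenarius → … → MRCA → … → Schizosaccharomyces_tricolor; the MRCA is the root of the tree.
Branch lengths along that path: 5 + 8 + 6 + 1 + 9 + 5 = 34.

34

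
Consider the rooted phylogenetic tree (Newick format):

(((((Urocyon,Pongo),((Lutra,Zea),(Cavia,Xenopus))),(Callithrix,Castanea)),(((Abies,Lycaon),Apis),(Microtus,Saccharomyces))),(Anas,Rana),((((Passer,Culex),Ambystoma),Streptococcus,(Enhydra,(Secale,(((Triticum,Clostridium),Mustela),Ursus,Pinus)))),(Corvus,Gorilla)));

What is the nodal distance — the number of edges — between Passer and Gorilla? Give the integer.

6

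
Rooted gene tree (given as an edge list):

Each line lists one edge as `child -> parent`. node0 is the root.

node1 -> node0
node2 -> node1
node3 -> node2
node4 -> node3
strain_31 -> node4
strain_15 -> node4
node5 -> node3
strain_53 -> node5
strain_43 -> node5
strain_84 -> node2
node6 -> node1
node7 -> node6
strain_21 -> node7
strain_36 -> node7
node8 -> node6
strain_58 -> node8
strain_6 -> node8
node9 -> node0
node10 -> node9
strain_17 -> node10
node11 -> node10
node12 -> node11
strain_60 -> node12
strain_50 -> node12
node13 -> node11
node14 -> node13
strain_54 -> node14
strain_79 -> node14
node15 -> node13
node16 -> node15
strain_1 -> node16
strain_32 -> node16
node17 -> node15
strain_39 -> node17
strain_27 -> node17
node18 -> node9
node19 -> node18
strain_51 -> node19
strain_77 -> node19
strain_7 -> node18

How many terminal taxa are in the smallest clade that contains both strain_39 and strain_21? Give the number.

21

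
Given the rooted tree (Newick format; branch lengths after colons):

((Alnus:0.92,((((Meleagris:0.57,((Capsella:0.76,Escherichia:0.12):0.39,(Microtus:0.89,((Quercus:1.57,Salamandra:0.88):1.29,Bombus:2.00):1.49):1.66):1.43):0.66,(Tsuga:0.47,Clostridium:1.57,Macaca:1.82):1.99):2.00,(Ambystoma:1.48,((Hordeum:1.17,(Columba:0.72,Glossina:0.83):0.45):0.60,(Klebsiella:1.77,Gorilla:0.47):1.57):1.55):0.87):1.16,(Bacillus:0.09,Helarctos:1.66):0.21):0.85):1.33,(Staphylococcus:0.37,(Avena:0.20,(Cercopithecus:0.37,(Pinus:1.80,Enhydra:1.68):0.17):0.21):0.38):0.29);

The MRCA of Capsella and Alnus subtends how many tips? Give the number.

The MRCA of Capsella and Alnus is the node subtending (Alnus,((((Meleagris,((Capsella,Escherichia),(Microtus,((Quercus,Salamandra),Bombus)))),(Tsuga,Clostridium,Macaca)),(Ambystoma,((Hordeum,(Columba,Glossina)),(Klebsiella,Gorilla)))),(Bacillus,Helarctos))).
That clade contains 19 terminal taxa: Alnus, Ambystoma, Bacillus, Bombus, Capsella, Clostridium, Columba, Escherichia, Glossina, Gorilla, Helarctos, Hordeum, Klebsiella, Macaca, Meleagris, Microtus, Quercus, Salamandra, Tsuga.

19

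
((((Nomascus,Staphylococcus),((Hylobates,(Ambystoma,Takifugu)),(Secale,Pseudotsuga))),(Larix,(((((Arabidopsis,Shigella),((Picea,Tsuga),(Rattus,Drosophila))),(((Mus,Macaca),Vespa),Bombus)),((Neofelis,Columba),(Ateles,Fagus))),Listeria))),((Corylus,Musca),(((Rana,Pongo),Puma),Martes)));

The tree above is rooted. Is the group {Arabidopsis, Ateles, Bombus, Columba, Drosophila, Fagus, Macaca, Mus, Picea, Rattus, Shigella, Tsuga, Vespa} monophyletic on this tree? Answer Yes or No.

The MRCA of the listed taxa subtends ((((Arabidopsis,Shigella),((Picea,Tsuga),(Rattus,Drosophila))),(((Mus,Macaca),Vespa),Bombus)),((Neofelis,Columba),(Ateles,Fagus))).
That clade also contains Neofelis, which is not in the proposed group, so the group is not monophyletic.

No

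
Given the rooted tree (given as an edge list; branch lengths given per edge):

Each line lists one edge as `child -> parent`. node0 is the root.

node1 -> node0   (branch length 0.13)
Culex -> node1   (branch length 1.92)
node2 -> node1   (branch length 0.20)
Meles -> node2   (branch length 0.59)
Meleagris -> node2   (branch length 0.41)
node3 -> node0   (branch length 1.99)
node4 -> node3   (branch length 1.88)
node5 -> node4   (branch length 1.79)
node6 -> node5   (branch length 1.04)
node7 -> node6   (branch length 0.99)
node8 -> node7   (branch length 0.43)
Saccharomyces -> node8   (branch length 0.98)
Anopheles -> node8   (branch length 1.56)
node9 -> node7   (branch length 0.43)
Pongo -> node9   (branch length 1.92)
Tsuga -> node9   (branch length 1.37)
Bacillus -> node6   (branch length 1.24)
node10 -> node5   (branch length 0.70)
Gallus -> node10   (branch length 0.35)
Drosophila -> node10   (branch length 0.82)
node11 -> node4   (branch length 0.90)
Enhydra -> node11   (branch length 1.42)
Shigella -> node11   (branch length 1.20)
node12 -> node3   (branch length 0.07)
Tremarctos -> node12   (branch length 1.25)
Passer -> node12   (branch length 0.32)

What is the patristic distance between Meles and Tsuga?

The path runs Meles → … → MRCA → … → Tsuga; the MRCA is the root of the tree.
Branch lengths along that path: 0.59 + 0.20 + 0.13 + 1.99 + 1.88 + 1.79 + 1.04 + 0.99 + 0.43 + 1.37 = 10.41.

10.41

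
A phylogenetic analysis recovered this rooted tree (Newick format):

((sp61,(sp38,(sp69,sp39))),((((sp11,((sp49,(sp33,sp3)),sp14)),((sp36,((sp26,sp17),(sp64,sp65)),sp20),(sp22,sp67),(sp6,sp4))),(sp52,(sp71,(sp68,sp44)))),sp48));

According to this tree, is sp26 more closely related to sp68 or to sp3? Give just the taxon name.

The MRCA of sp26 and sp3 subtends ((sp11,((sp49,(sp33,sp3)),sp14)),((sp36,((sp26,sp17),(sp64,sp65)),sp20),(sp22,sp67),(sp6,sp4))) (15 taxa).
The MRCA of sp26 and sp68 subtends (((sp11,((sp49,(sp33,sp3)),sp14)),((sp36,((sp26,sp17),(sp64,sp65)),sp20),(sp22,sp67),(sp6,sp4))),(sp52,(sp71,(sp68,sp44)))) (19 taxa).
The first is nested inside the second, so sp26 shares a more recent common ancestor with sp3.

sp3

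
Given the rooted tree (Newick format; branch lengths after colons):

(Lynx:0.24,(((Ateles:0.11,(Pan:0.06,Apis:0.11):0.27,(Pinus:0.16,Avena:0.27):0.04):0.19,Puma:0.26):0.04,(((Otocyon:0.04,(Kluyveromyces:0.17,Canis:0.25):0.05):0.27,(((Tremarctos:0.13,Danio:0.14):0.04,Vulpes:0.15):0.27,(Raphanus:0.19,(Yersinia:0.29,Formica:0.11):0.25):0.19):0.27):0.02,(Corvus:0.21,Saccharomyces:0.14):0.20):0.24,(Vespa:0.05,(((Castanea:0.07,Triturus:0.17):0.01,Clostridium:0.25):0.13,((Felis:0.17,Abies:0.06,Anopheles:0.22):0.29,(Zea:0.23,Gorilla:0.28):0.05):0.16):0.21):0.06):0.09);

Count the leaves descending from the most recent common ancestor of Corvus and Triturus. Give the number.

The MRCA of Corvus and Triturus is the node subtending (((Ateles,(Pan,Apis),(Pinus,Avena)),Puma),(((Otocyon,(Kluyveromyces,Canis)),(((Tremarctos,Danio),Vulpes),(Raphanus,(Yersinia,Formica)))),(Corvus,Saccharomyces)),(Vespa,(((Castanea,Triturus),Clostridium),((Felis,Abies,Anopheles),(Zea,Gorilla))))).
That clade contains 26 terminal taxa: Abies, Anopheles, Apis, Ateles, Avena, Canis, Castanea, Clostridium, Corvus, Danio, Felis, Formica, Gorilla, Kluyveromyces, Otocyon, Pan, Pinus, Puma, Raphanus, Saccharomyces, Tremarctos, Triturus, Vespa, Vulpes, Yersinia, Zea.

26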